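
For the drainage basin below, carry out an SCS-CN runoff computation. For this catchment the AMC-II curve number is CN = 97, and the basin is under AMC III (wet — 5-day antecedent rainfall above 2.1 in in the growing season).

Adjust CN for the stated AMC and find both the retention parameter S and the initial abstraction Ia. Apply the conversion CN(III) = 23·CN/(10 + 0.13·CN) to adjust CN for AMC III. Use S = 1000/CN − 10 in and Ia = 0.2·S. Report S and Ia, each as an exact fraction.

Adjust CN=97 to AMC III: 23·97/(10 + 0.13·97) → 2231 ÷ (2261/100) = 223100/2261 ≈ 98.673
Max retention: S = 1000/(223100/2261) − 10 = 300/2231 in (≈ 0.134 in)
Ia = 0.2S: 0.2·0.134 = 0.027 in (exactly 60/2231)

S = 300/2231 in ≈ 0.134 in; Ia = 60/2231 in ≈ 0.027 in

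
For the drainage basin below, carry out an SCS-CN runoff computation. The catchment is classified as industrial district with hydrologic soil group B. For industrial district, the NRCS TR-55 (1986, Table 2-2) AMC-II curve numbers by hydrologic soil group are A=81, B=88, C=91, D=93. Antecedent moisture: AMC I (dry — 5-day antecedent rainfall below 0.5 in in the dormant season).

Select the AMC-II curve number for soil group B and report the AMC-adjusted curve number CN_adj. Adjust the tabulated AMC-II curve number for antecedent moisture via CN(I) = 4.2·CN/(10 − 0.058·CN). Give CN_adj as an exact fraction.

CN_adj = 3850/51 ≈ 75.490

NRCS table: industrial district, soil group B → CN(II) = 88
Dry (AMC I): CN(I) = 4.2·88/(10 − 0.058·88) = (1848/5)/(612/125) = 3850/51 ≈ 75.490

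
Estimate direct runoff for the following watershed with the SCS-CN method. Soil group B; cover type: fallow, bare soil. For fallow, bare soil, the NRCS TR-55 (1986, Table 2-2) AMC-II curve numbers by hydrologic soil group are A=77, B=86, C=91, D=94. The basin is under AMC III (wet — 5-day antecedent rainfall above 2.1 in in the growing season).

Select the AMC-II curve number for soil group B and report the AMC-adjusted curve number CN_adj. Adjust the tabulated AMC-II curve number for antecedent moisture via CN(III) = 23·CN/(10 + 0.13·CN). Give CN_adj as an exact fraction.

NRCS table: fallow, bare soil, soil group B → CN(II) = 86
Wet (AMC III): CN(III) = 23·86/(10 + 0.13·86) = 1978/(1059/50) = 98900/1059 ≈ 93.390

CN_adj = 98900/1059 ≈ 93.390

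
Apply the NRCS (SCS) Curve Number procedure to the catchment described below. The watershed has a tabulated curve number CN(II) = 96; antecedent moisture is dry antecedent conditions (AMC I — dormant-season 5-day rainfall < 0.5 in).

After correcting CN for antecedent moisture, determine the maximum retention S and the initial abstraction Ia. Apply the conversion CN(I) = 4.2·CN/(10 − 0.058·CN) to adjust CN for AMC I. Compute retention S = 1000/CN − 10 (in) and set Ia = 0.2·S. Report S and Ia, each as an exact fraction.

S = 125/126 in ≈ 0.992 in; Ia = 25/126 in ≈ 0.198 in

Dry (AMC I): CN(I) = 4.2·96/(10 − 0.058·96) = (2016/5)/(554/125) = 25200/277 ≈ 90.975
Retention S: 1000/CN − 10 with CN=90.975 → S = 125/126 ≈ 0.992 in
Ia = 0.2S: 0.2·0.992 = 0.198 in (exactly 25/126)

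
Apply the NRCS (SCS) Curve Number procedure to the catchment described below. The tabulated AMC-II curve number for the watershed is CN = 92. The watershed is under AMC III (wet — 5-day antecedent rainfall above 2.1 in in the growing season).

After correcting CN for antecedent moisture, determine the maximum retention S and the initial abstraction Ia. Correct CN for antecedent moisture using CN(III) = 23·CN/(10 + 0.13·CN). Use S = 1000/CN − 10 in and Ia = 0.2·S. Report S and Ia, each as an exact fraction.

Wet (AMC III): CN(III) = 23·92/(10 + 0.13·92) = 2116/(549/25) = 52900/549 ≈ 96.357
Max retention: S = 1000/(52900/549) − 10 = 200/529 in (≈ 0.378 in)
Ia = 0.2S: 0.2·0.378 = 0.076 in (exactly 40/529)

S = 200/529 in ≈ 0.378 in; Ia = 40/529 in ≈ 0.076 in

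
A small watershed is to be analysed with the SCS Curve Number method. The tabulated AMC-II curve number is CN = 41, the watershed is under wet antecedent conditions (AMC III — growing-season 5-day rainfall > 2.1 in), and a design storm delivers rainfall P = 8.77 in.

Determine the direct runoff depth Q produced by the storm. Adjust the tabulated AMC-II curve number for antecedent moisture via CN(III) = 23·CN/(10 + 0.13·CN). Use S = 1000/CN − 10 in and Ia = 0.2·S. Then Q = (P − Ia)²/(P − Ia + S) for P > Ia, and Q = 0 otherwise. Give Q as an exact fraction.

Wet (AMC III): CN(III) = 23·41/(10 + 0.13·41) = 943/(1533/100) = 94300/1533 ≈ 61.513
S = 1000/(94300/1533) − 10 = 5900/943 in ≈ 6.257 in
Initial abstraction Ia = S/5 = (5900/943)/5 = 1180/943 ≈ 1.251 in
Since P=8.770 > Ia=1.251: effective rainfall P−Ia = 709011/94300 in
Q: (709011/94300)² ÷ (1299011/94300) = 502696598121/122496737300 in (≈ 4.104 in)

Q = 502696598121/122496737300 in ≈ 4.104 in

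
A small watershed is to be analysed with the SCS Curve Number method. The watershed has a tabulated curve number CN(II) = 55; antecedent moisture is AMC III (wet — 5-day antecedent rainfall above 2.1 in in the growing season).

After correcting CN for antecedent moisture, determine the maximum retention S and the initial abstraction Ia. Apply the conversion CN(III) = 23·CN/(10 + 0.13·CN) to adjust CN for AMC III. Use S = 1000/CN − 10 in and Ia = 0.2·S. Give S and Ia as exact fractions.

S = 900/253 in ≈ 3.557 in; Ia = 180/253 in ≈ 0.711 in

CN(III) from CN(II)=55: (23·55)/(10 + 0.13·55) = 25300/343 ≈ 73.761
S = 1000/(25300/343) − 10 = 900/253 in ≈ 3.557 in
Initial abstraction Ia = S/5 = (900/253)/5 = 180/253 ≈ 0.711 in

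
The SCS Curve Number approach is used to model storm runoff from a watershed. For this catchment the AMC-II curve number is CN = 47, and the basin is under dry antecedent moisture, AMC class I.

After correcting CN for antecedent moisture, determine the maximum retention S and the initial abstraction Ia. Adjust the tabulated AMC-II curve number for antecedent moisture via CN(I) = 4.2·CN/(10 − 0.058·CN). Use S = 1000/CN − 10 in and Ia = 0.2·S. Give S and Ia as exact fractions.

CN(I) from CN(II)=47: (4.2·47)/(10 − 0.058·47) = 98700/3637 ≈ 27.138
Retention S: 1000/CN − 10 with CN=27.138 → S = 26500/987 ≈ 26.849 in
Ia = 0.2·(26500/987) = 5300/987 in ≈ 5.370 in

S = 26500/987 in ≈ 26.849 in; Ia = 5300/987 in ≈ 5.370 in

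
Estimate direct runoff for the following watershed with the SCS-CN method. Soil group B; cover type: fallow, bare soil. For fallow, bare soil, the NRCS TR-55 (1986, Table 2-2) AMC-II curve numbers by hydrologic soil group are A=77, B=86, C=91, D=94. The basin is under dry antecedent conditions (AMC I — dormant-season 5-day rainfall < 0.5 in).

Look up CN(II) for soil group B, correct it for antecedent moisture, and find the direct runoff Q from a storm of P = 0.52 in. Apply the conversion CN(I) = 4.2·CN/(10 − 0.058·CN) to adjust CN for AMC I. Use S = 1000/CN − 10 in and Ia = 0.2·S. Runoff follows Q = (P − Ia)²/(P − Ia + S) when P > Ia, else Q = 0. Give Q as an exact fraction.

NRCS table: fallow, bare soil, soil group B → CN(II) = 86
Dry (AMC I): CN(I) = 4.2·86/(10 − 0.058·86) = (1806/5)/(1253/250) = 12900/179 ≈ 72.067
S = 1000/(12900/179) − 10 = 500/129 in ≈ 3.876 in
Ia = 0.2·(500/129) = 100/129 in ≈ 0.775 in
P = 0.520 ≤ Ia = 0.775 in: entire storm abstracted, Q = 0.

Q = 0 in ≈ 0.000 in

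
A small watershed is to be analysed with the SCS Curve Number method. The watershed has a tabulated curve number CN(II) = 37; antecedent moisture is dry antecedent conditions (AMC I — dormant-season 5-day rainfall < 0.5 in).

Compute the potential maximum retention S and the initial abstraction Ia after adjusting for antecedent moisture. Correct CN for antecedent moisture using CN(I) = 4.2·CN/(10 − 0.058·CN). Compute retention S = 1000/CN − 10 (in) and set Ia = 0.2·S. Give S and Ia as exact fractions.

CN(I) from CN(II)=37: (4.2·37)/(10 − 0.058·37) = 3700/187 ≈ 19.786
Max retention: S = 1000/(3700/187) − 10 = 1500/37 in (≈ 40.541 in)
Ia = 0.2S: 0.2·40.541 = 8.108 in (exactly 300/37)

S = 1500/37 in ≈ 40.541 in; Ia = 300/37 in ≈ 8.108 in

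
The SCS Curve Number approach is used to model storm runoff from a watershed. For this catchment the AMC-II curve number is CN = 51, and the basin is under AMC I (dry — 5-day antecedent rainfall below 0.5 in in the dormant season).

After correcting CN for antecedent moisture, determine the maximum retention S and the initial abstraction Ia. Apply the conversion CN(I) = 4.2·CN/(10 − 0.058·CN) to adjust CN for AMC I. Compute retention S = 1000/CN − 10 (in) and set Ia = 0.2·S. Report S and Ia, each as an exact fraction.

Dry (AMC I): CN(I) = 4.2·51/(10 − 0.058·51) = (1071/5)/(3521/500) = 15300/503 ≈ 30.417
Max retention: S = 1000/(15300/503) − 10 = 3500/153 in (≈ 22.876 in)
Ia = 0.2S: 0.2·22.876 = 4.575 in (exactly 700/153)

S = 3500/153 in ≈ 22.876 in; Ia = 700/153 in ≈ 4.575 in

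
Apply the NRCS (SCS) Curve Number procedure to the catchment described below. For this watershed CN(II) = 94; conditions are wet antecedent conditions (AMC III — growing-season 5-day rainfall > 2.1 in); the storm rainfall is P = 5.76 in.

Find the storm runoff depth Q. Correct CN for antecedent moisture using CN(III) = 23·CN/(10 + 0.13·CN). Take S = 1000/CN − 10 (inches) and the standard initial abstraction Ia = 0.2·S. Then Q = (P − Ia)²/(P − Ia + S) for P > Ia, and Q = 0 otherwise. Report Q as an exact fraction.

Q = 495136227/91020200 in ≈ 5.440 in

Wet (AMC III): CN(III) = 23·94/(10 + 0.13·94) = 2162/(1111/50) = 108100/1111 ≈ 97.300
Retention S: 1000/CN − 10 with CN=97.300 → S = 300/1081 ≈ 0.278 in
Ia = 0.2S: 0.2·0.278 = 0.056 in (exactly 60/1081)
P − Ia = 5.760 − 0.056 = 154164/27025 ≈ 5.704 in (> 0, runoff occurs)
Runoff Q = (P−Ia)²/(P−Ia+S) = (5.704)²/(5.704+0.278) = 495136227/91020200 ≈ 5.440 in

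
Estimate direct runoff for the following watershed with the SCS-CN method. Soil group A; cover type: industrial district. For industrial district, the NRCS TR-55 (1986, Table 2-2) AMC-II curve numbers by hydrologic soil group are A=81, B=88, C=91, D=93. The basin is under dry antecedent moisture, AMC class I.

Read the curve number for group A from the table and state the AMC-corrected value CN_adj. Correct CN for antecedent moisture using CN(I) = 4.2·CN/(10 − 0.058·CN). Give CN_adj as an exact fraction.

CN_adj = 170100/2651 ≈ 64.164

NRCS table: industrial district, soil group A → CN(II) = 81
CN(I) from CN(II)=81: (4.2·81)/(10 − 0.058·81) = 170100/2651 ≈ 64.164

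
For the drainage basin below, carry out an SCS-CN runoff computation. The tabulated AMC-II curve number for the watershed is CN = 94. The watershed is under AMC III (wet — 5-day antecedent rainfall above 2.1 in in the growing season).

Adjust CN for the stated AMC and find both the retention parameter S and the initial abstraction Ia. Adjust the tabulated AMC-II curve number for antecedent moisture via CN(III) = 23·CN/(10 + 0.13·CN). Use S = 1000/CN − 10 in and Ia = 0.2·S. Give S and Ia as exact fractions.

S = 300/1081 in ≈ 0.278 in; Ia = 60/1081 in ≈ 0.056 in

CN(III) from CN(II)=94: (23·94)/(10 + 0.13·94) = 108100/1111 ≈ 97.300
Max retention: S = 1000/(108100/1111) − 10 = 300/1081 in (≈ 0.278 in)
Ia = 0.2·(300/1081) = 60/1081 in ≈ 0.056 in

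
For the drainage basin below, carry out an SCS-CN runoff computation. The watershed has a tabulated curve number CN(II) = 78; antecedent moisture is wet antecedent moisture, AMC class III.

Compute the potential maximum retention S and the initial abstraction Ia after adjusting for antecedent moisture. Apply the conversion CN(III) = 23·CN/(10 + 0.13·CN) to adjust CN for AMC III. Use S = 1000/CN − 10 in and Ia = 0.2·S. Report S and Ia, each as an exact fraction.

S = 1100/897 in ≈ 1.226 in; Ia = 220/897 in ≈ 0.245 in

Adjust CN=78 to AMC III: 23·78/(10 + 0.13·78) → 1794 ÷ (1007/50) = 89700/1007 ≈ 89.076
Retention S: 1000/CN − 10 with CN=89.076 → S = 1100/897 ≈ 1.226 in
Ia = 0.2S: 0.2·1.226 = 0.245 in (exactly 220/897)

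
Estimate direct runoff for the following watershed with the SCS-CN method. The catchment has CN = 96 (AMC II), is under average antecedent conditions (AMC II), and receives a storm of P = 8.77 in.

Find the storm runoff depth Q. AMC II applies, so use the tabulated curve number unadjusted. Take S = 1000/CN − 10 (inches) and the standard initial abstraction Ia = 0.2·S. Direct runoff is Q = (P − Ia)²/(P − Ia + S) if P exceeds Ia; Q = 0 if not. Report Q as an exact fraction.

Q = 1697809/204825 in ≈ 8.289 in

CN(II) = 96; AMC II needs no correction.
S = 1000/96 − 10 = 5/12 in ≈ 0.417 in
Ia = 0.2·(5/12) = 1/12 in ≈ 0.083 in
Excess rainfall: 8.770 − 0.083 = 8.687 in; P > Ia so Q > 0
Q = (1303/150)²/((1303/150) + 5/12) = (1697809/22500)/(2731/300) = 1697809/204825 in ≈ 8.289 in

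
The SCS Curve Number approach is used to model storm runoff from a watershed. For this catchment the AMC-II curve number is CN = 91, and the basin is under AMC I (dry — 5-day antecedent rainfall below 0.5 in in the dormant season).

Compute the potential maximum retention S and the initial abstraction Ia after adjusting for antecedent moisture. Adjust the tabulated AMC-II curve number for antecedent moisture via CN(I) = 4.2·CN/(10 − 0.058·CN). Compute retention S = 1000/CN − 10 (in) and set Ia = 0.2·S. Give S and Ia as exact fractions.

S = 1500/637 in ≈ 2.355 in; Ia = 300/637 in ≈ 0.471 in

Dry (AMC I): CN(I) = 4.2·91/(10 − 0.058·91) = (1911/5)/(2361/500) = 63700/787 ≈ 80.940
Max retention: S = 1000/(63700/787) − 10 = 1500/637 in (≈ 2.355 in)
Ia = 0.2·(1500/637) = 300/637 in ≈ 0.471 in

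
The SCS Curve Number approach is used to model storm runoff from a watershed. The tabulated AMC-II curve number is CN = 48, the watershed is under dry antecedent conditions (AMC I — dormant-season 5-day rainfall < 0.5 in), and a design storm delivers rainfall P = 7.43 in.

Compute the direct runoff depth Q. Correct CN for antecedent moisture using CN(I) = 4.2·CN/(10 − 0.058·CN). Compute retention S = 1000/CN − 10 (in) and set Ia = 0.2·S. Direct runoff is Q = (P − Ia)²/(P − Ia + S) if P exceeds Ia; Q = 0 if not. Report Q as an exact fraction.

Adjust CN=48 to AMC I: 4.2·48/(10 − 0.058·48) → (1008/5) ÷ (902/125) = 12600/451 ≈ 27.938
S = 1000/(12600/451) − 10 = 1625/63 in ≈ 25.794 in
Ia = 0.2·(1625/63) = 325/63 in ≈ 5.159 in
P − Ia = 7.430 − 5.159 = 14309/6300 ≈ 2.271 in (> 0, runoff occurs)
Q = (14309/6300)²/((14309/6300) + 1625/63) = (204747481/39690000)/(176809/6300) = 204747481/1113896700 in ≈ 0.184 in

Q = 204747481/1113896700 in ≈ 0.184 in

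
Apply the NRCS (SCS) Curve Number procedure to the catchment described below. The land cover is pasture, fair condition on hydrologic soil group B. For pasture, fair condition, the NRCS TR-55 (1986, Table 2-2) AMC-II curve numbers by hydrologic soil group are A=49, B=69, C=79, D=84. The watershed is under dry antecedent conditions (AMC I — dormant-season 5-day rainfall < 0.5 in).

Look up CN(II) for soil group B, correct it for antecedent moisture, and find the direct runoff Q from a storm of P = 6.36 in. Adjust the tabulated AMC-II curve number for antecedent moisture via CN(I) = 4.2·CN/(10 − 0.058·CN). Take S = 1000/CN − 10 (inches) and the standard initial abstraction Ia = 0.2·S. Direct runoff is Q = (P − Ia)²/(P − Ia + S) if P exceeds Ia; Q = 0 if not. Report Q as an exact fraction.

NRCS table: pasture, fair condition, soil group B → CN(II) = 69
CN(I) from CN(II)=69: (4.2·69)/(10 − 0.058·69) = 144900/2999 ≈ 48.316
Max retention: S = 1000/(144900/2999) − 10 = 15500/1449 in (≈ 10.697 in)
Ia = 0.2·(15500/1449) = 3100/1449 in ≈ 2.139 in
Since P=6.360 > Ia=2.139: effective rainfall P−Ia = 152891/36225 in
Runoff Q = (P−Ia)²/(P−Ia+S) = (4.221)²/(4.221+10.697) = 23375657881/19575663975 ≈ 1.194 in

Q = 23375657881/19575663975 in ≈ 1.194 in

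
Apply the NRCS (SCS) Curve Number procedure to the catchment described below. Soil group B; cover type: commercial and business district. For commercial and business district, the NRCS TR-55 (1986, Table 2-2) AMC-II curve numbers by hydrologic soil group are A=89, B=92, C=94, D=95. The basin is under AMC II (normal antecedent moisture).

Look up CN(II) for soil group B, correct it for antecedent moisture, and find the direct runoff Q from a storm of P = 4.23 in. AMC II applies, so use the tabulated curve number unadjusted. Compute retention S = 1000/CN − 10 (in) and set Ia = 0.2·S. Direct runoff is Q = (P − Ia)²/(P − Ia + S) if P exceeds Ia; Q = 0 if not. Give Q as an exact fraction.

NRCS table: commercial and business district, soil group B → CN(II) = 92
Average conditions: CN = 92 (no AMC adjustment).
S = 1000/92 − 10 = 20/23 in ≈ 0.870 in
Initial abstraction Ia = S/5 = (20/23)/5 = 4/23 ≈ 0.174 in
P − Ia = 4.230 − 0.174 = 9329/2300 ≈ 4.056 in (> 0, runoff occurs)
Runoff Q = (P−Ia)²/(P−Ia+S) = (4.056)²/(4.056+0.870) = 87030241/26056700 ≈ 3.340 in

Q = 87030241/26056700 in ≈ 3.340 in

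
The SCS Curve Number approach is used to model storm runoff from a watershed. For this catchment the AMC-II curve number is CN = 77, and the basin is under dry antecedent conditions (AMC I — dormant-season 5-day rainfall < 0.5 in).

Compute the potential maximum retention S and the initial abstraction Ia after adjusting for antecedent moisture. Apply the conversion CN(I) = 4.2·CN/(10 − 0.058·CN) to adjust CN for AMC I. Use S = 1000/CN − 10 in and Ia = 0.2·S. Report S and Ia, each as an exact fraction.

S = 11500/1617 in ≈ 7.112 in; Ia = 2300/1617 in ≈ 1.422 in

Adjust CN=77 to AMC I: 4.2·77/(10 − 0.058·77) → (1617/5) ÷ (2767/500) = 161700/2767 ≈ 58.439
Max retention: S = 1000/(161700/2767) − 10 = 11500/1617 in (≈ 7.112 in)
Ia = 0.2·(11500/1617) = 2300/1617 in ≈ 1.422 in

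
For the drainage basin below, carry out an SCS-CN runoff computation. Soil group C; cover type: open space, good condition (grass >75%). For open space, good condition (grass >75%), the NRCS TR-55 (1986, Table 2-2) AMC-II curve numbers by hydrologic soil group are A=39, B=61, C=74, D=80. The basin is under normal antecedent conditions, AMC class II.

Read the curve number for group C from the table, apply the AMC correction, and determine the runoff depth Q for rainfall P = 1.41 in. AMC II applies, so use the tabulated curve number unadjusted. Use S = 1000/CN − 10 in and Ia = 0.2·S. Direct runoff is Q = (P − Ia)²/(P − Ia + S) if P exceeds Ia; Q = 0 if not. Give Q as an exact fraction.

NRCS table: open space, good condition (grass >75%), soil group C → CN(II) = 74
AMC II — tabulated CN = 74 applies directly.
Retention S: 1000/CN − 10 with CN=74.000 → S = 130/37 ≈ 3.514 in
Ia = 0.2S: 0.2·3.514 = 0.703 in (exactly 26/37)
Since P=1.410 > Ia=0.703: effective rainfall P−Ia = 2617/3700 in
Q = (2617/3700)²/((2617/3700) + 130/37) = (6848689/13690000)/(15617/3700) = 6848689/57782900 in ≈ 0.119 in

Q = 6848689/57782900 in ≈ 0.119 in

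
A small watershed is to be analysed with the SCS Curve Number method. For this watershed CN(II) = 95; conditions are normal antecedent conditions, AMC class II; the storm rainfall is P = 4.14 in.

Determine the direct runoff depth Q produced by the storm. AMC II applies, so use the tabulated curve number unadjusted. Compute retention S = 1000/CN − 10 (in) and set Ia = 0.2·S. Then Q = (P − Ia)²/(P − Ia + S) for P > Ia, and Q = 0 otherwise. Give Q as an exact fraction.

Average conditions: CN = 95 (no AMC adjustment).
S = 1000/95 − 10 = 10/19 in ≈ 0.526 in
Ia = 0.2S: 0.2·0.526 = 0.105 in (exactly 2/19)
P − Ia = 4.140 − 0.105 = 3833/950 ≈ 4.035 in (> 0, runoff occurs)
Runoff Q = (P−Ia)²/(P−Ia+S) = (4.035)²/(4.035+0.526) = 14691889/4116350 ≈ 3.569 in

Q = 14691889/4116350 in ≈ 3.569 in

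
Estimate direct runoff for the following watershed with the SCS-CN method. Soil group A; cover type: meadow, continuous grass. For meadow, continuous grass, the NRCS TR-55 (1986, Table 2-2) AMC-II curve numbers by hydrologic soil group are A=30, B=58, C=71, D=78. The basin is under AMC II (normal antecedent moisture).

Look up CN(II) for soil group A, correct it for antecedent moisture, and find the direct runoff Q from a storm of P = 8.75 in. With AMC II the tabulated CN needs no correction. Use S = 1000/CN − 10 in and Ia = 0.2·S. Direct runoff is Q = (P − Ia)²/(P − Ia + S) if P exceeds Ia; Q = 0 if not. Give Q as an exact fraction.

NRCS table: meadow, continuous grass, soil group A → CN(II) = 30
Average conditions: CN = 30 (no AMC adjustment).
Max retention: S = 1000/30 − 10 = 70/3 in (≈ 23.333 in)
Ia = 0.2S: 0.2·23.333 = 4.667 in (exactly 14/3)
Excess rainfall: 8.750 − 4.667 = 4.083 in; P > Ia so Q > 0
Q = (49/12)²/((49/12) + 70/3) = (2401/144)/(329/12) = 343/564 in ≈ 0.608 in

Q = 343/564 in ≈ 0.608 in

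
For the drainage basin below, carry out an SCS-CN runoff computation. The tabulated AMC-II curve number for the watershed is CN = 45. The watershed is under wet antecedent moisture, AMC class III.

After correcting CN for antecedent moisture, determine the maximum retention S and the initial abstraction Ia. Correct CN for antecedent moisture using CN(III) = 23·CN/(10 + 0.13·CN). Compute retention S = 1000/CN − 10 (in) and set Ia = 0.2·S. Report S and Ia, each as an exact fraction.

S = 1100/207 in ≈ 5.314 in; Ia = 220/207 in ≈ 1.063 in

Wet (AMC III): CN(III) = 23·45/(10 + 0.13·45) = 1035/(317/20) = 20700/317 ≈ 65.300
Max retention: S = 1000/(20700/317) − 10 = 1100/207 in (≈ 5.314 in)
Ia = 0.2·(1100/207) = 220/207 in ≈ 1.063 in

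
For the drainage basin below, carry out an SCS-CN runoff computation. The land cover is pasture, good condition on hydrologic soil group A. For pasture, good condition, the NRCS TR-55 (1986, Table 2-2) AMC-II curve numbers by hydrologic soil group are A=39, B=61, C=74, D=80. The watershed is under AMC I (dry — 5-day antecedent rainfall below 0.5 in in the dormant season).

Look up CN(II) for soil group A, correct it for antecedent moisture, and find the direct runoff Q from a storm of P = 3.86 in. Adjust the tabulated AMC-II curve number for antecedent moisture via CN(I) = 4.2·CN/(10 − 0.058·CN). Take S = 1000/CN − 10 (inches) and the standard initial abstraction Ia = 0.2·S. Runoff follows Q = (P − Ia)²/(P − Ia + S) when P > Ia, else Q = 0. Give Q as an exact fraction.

Q = 0 in ≈ 0.000 in

NRCS table: pasture, good condition, soil group A → CN(II) = 39
Adjust CN=39 to AMC I: 4.2·39/(10 − 0.058·39) → (819/5) ÷ (3869/500) = 81900/3869 ≈ 21.168
Max retention: S = 1000/(81900/3869) − 10 = 30500/819 in (≈ 37.241 in)
Initial abstraction Ia = S/5 = (30500/819)/5 = 6100/819 ≈ 7.448 in
P = 3.860 ≤ Ia = 7.448 in: entire storm abstracted, Q = 0.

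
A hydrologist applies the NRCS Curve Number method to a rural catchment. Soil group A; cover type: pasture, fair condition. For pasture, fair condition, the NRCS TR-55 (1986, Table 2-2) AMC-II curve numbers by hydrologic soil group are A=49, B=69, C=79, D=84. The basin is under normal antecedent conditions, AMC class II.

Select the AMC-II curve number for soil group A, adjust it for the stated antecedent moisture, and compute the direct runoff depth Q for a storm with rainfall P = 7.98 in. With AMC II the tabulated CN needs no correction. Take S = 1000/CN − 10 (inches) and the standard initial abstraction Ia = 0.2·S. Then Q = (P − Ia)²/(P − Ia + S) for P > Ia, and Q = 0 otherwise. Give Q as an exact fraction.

Q = 23203489/10875550 in ≈ 2.134 in

NRCS table: pasture, fair condition, soil group A → CN(II) = 49
AMC II — tabulated CN = 49 applies directly.
Retention S: 1000/CN − 10 with CN=49.000 → S = 510/49 ≈ 10.408 in
Ia = 0.2·(510/49) = 102/49 in ≈ 2.082 in
P − Ia = 7.980 − 2.082 = 14451/2450 ≈ 5.898 in (> 0, runoff occurs)
Runoff Q = (P−Ia)²/(P−Ia+S) = (5.898)²/(5.898+10.408) = 23203489/10875550 ≈ 2.134 in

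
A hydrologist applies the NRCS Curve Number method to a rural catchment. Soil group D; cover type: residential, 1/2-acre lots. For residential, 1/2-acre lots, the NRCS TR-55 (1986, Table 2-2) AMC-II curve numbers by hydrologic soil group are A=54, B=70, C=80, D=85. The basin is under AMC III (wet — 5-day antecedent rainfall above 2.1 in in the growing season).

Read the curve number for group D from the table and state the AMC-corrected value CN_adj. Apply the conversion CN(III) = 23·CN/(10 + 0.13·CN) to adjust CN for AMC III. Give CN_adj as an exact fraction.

NRCS table: residential, 1/2-acre lots, soil group D → CN(II) = 85
Adjust CN=85 to AMC III: 23·85/(10 + 0.13·85) → 1955 ÷ (421/20) = 39100/421 ≈ 92.874

CN_adj = 39100/421 ≈ 92.874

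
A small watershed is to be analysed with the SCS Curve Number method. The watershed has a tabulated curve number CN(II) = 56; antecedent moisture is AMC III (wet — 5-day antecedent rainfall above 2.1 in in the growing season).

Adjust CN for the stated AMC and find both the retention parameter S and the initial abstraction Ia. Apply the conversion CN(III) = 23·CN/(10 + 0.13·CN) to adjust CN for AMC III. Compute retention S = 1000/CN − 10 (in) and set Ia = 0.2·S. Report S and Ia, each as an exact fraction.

Wet (AMC III): CN(III) = 23·56/(10 + 0.13·56) = 1288/(432/25) = 4025/54 ≈ 74.537
S = 1000/(4025/54) − 10 = 550/161 in ≈ 3.416 in
Ia = 0.2S: 0.2·3.416 = 0.683 in (exactly 110/161)

S = 550/161 in ≈ 3.416 in; Ia = 110/161 in ≈ 0.683 in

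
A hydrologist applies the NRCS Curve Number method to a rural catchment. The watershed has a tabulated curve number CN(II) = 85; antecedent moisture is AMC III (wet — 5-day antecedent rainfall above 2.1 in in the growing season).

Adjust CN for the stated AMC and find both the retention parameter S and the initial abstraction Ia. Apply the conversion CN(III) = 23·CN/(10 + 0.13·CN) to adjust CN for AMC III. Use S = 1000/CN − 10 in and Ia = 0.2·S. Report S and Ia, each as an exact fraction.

S = 300/391 in ≈ 0.767 in; Ia = 60/391 in ≈ 0.153 in

CN(III) from CN(II)=85: (23·85)/(10 + 0.13·85) = 39100/421 ≈ 92.874
Max retention: S = 1000/(39100/421) − 10 = 300/391 in (≈ 0.767 in)
Ia = 0.2·(300/391) = 60/391 in ≈ 0.153 in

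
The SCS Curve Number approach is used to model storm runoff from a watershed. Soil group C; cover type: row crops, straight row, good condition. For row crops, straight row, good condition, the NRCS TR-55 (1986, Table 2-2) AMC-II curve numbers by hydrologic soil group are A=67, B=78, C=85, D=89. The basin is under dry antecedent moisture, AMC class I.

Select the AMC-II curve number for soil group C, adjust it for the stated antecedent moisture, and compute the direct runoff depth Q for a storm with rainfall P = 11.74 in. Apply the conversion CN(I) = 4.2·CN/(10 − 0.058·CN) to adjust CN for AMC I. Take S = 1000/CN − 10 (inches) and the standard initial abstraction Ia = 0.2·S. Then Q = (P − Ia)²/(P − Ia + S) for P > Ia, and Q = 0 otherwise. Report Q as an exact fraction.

NRCS table: row crops, straight row, good condition, soil group C → CN(II) = 85
CN(I) from CN(II)=85: (4.2·85)/(10 − 0.058·85) = 11900/169 ≈ 70.414
Max retention: S = 1000/(11900/169) − 10 = 500/119 in (≈ 4.202 in)
Ia = 0.2·(500/119) = 100/119 in ≈ 0.840 in
Excess rainfall: 11.740 − 0.840 = 10.900 in; P > Ia so Q > 0
Q: (64853/5950)² ÷ (89853/5950) = 4205911609/534625350 in (≈ 7.867 in)

Q = 4205911609/534625350 in ≈ 7.867 in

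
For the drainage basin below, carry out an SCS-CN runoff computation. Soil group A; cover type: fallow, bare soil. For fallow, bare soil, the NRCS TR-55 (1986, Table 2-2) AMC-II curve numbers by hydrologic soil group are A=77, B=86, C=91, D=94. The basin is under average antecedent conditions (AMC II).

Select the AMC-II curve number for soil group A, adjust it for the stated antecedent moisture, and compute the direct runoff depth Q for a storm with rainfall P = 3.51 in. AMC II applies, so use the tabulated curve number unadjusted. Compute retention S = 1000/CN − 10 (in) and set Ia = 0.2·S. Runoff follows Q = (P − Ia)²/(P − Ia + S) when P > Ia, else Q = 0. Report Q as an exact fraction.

Q = 502970329/349787900 in ≈ 1.438 in

NRCS table: fallow, bare soil, soil group A → CN(II) = 77
AMC II — tabulated CN = 77 applies directly.
S = 1000/77 − 10 = 230/77 in ≈ 2.987 in
Ia = 0.2·(230/77) = 46/77 in ≈ 0.597 in
Since P=3.510 > Ia=0.597: effective rainfall P−Ia = 22427/7700 in
Runoff Q = (P−Ia)²/(P−Ia+S) = (2.913)²/(2.913+2.987) = 502970329/349787900 ≈ 1.438 in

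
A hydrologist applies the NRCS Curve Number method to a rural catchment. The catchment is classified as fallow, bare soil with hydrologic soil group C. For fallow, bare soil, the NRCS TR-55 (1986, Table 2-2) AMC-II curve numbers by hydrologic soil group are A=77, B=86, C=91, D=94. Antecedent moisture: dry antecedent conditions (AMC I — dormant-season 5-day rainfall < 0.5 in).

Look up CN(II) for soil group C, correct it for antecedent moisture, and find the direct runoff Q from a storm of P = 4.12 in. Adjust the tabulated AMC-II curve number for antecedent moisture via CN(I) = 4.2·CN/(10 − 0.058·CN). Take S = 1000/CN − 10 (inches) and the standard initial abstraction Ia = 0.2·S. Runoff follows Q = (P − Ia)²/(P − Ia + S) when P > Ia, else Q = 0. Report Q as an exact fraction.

Q = 3376888321/1522605175 in ≈ 2.218 in

NRCS table: fallow, bare soil, soil group C → CN(II) = 91
CN(I) from CN(II)=91: (4.2·91)/(10 − 0.058·91) = 63700/787 ≈ 80.940
Max retention: S = 1000/(63700/787) − 10 = 1500/637 in (≈ 2.355 in)
Ia = 0.2S: 0.2·2.355 = 0.471 in (exactly 300/637)
Excess rainfall: 4.120 − 0.471 = 3.649 in; P > Ia so Q > 0
Runoff Q = (P−Ia)²/(P−Ia+S) = (3.649)²/(3.649+2.355) = 3376888321/1522605175 ≈ 2.218 in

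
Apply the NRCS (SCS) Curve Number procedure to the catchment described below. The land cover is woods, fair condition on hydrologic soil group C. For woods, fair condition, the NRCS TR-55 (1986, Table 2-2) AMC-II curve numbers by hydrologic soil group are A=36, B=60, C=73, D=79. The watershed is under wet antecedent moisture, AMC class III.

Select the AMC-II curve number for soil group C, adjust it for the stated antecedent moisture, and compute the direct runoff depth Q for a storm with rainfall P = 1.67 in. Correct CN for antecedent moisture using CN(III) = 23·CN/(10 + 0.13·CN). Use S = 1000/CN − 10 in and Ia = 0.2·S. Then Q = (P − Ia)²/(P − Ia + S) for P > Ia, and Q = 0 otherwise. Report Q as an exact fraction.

NRCS table: woods, fair condition, soil group C → CN(II) = 73
CN(III) from CN(II)=73: (23·73)/(10 + 0.13·73) = 167900/1949 ≈ 86.147
Max retention: S = 1000/(167900/1949) − 10 = 2700/1679 in (≈ 1.608 in)
Initial abstraction Ia = S/5 = (2700/1679)/5 = 540/1679 ≈ 0.322 in
Excess rainfall: 1.670 − 0.322 = 1.348 in; P > Ia so Q > 0
Runoff Q = (P−Ia)²/(P−Ia+S) = (1.348)²/(1.348+1.608) = 51253790449/83344384700 ≈ 0.615 in

Q = 51253790449/83344384700 in ≈ 0.615 in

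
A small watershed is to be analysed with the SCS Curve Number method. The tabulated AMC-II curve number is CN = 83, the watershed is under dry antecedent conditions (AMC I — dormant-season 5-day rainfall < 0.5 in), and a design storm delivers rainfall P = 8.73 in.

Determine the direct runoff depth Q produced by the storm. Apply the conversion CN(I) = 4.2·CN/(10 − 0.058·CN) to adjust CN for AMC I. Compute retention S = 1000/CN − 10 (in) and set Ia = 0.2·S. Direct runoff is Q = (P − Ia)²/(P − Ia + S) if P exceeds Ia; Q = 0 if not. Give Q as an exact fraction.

Q = 1826927986321/383745677700 in ≈ 4.761 in

CN(I) from CN(II)=83: (4.2·83)/(10 − 0.058·83) = 174300/2593 ≈ 67.219
Max retention: S = 1000/(174300/2593) − 10 = 8500/1743 in (≈ 4.877 in)
Initial abstraction Ia = S/5 = (8500/1743)/5 = 1700/1743 ≈ 0.975 in
Excess rainfall: 8.730 − 0.975 = 7.755 in; P > Ia so Q > 0
Runoff Q = (P−Ia)²/(P−Ia+S) = (7.755)²/(7.755+4.877) = 1826927986321/383745677700 ≈ 4.761 in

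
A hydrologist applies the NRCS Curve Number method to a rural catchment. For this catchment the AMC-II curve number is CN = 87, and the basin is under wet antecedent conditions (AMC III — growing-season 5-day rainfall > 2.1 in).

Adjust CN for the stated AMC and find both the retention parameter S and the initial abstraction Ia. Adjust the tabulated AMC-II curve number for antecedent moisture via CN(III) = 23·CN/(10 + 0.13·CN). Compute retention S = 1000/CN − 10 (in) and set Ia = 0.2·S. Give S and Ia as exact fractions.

S = 1300/2001 in ≈ 0.650 in; Ia = 260/2001 in ≈ 0.130 in

Adjust CN=87 to AMC III: 23·87/(10 + 0.13·87) → 2001 ÷ (2131/100) = 200100/2131 ≈ 93.900
S = 1000/(200100/2131) − 10 = 1300/2001 in ≈ 0.650 in
Ia = 0.2S: 0.2·0.650 = 0.130 in (exactly 260/2001)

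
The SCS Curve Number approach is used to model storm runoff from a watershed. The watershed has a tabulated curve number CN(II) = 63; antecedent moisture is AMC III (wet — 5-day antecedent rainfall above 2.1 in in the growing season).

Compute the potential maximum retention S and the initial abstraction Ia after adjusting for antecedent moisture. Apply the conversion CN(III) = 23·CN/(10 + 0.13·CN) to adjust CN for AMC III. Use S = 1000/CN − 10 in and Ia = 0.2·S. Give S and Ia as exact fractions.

S = 3700/1449 in ≈ 2.553 in; Ia = 740/1449 in ≈ 0.511 in

CN(III) from CN(II)=63: (23·63)/(10 + 0.13·63) = 144900/1819 ≈ 79.659
Retention S: 1000/CN − 10 with CN=79.659 → S = 3700/1449 ≈ 2.553 in
Ia = 0.2S: 0.2·2.553 = 0.511 in (exactly 740/1449)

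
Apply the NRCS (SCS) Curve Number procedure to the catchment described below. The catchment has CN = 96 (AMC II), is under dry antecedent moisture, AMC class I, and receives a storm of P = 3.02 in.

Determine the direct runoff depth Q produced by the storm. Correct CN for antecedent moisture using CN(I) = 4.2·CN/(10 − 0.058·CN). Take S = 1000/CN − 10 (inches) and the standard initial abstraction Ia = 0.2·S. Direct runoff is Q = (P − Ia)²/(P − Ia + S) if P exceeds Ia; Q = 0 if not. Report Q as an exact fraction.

Q = 39498272/18920475 in ≈ 2.088 in

Adjust CN=96 to AMC I: 4.2·96/(10 − 0.058·96) → (2016/5) ÷ (554/125) = 25200/277 ≈ 90.975
Max retention: S = 1000/(25200/277) − 10 = 125/126 in (≈ 0.992 in)
Ia = 0.2·(125/126) = 25/126 in ≈ 0.198 in
Excess rainfall: 3.020 − 0.198 = 2.822 in; P > Ia so Q > 0
Runoff Q = (P−Ia)²/(P−Ia+S) = (2.822)²/(2.822+0.992) = 39498272/18920475 ≈ 2.088 in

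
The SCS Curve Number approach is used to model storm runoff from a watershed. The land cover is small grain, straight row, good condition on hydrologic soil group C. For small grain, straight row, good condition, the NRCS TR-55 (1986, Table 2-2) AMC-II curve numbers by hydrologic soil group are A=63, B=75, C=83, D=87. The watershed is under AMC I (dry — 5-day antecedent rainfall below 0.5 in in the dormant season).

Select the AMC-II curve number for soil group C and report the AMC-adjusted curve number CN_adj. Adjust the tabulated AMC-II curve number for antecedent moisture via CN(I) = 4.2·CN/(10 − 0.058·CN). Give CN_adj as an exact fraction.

NRCS table: small grain, straight row, good condition, soil group C → CN(II) = 83
CN(I) from CN(II)=83: (4.2·83)/(10 − 0.058·83) = 174300/2593 ≈ 67.219

CN_adj = 174300/2593 ≈ 67.219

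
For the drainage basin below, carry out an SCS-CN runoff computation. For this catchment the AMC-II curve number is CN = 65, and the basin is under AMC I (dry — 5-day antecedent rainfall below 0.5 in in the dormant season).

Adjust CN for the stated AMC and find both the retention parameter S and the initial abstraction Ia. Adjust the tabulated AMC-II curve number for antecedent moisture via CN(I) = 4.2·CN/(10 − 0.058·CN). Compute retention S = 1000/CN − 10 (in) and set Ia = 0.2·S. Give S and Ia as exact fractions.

S = 500/39 in ≈ 12.821 in; Ia = 100/39 in ≈ 2.564 in

CN(I) from CN(II)=65: (4.2·65)/(10 − 0.058·65) = 3900/89 ≈ 43.820
Retention S: 1000/CN − 10 with CN=43.820 → S = 500/39 ≈ 12.821 in
Ia = 0.2·(500/39) = 100/39 in ≈ 2.564 in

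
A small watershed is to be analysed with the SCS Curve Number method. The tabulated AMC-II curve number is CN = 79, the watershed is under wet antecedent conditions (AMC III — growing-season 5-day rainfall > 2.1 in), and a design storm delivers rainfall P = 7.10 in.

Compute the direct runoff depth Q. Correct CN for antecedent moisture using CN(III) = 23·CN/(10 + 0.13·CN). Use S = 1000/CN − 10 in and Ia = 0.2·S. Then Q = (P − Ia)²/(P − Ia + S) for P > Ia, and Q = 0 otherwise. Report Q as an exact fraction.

Q = 15576787249/2649313190 in ≈ 5.880 in

CN(III) from CN(II)=79: (23·79)/(10 + 0.13·79) = 181700/2027 ≈ 89.640
S = 1000/(181700/2027) − 10 = 2100/1817 in ≈ 1.156 in
Ia = 0.2S: 0.2·1.156 = 0.231 in (exactly 420/1817)
Since P=7.100 > Ia=0.231: effective rainfall P−Ia = 124807/18170 in
Q: (124807/18170)² ÷ (145807/18170) = 15576787249/2649313190 in (≈ 5.880 in)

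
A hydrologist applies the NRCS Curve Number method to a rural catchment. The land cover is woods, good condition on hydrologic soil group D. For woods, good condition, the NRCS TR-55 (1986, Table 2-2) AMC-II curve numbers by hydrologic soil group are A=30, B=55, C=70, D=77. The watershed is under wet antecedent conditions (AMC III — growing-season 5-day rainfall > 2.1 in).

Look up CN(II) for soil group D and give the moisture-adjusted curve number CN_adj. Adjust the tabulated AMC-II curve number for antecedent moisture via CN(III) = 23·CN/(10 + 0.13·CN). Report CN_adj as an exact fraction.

CN_adj = 7700/87 ≈ 88.506

NRCS table: woods, good condition, soil group D → CN(II) = 77
CN(III) from CN(II)=77: (23·77)/(10 + 0.13·77) = 7700/87 ≈ 88.506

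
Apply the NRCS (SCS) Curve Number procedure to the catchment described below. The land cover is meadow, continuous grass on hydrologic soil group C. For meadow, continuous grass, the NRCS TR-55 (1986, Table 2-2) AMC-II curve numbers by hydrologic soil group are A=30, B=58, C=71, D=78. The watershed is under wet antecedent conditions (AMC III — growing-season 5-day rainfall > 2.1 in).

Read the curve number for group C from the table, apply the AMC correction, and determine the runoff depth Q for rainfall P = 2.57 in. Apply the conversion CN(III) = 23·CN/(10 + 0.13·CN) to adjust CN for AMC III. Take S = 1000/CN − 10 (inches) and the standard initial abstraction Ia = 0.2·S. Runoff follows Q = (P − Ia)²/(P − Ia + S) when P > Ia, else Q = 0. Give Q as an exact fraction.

NRCS table: meadow, continuous grass, soil group C → CN(II) = 71
Adjust CN=71 to AMC III: 23·71/(10 + 0.13·71) → 1633 ÷ (1923/100) = 163300/1923 ≈ 84.919
Retention S: 1000/CN − 10 with CN=84.919 → S = 2900/1633 ≈ 1.776 in
Initial abstraction Ia = S/5 = (2900/1633)/5 = 580/1633 ≈ 0.355 in
Since P=2.570 > Ia=0.355: effective rainfall P−Ia = 361681/163300 in
Runoff Q = (P−Ia)²/(P−Ia+S) = (2.215)²/(2.215+1.776) = 130813145761/106419507300 ≈ 1.229 in

Q = 130813145761/106419507300 in ≈ 1.229 in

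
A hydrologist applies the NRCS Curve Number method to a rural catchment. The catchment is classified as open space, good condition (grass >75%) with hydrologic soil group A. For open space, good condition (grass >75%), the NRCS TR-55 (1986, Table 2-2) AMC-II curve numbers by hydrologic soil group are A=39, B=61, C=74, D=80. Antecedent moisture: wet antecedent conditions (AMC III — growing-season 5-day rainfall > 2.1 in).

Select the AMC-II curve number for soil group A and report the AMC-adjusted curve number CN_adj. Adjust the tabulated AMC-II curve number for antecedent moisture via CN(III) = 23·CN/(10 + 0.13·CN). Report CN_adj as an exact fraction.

CN_adj = 89700/1507 ≈ 59.522

NRCS table: open space, good condition (grass >75%), soil group A → CN(II) = 39
CN(III) from CN(II)=39: (23·39)/(10 + 0.13·39) = 89700/1507 ≈ 59.522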